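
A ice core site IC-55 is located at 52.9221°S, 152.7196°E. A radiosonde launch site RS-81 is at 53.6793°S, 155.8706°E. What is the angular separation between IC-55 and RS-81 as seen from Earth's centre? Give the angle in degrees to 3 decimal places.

Δφ = -0.7572°,  Δλ = 3.1510°
a = sin²(Δφ/2) + cos φ₁ cos φ₂ sin²(Δλ/2) = 0.000314
c = 2·arcsin(√a) = 0.035420 rad = 2.0294°

2.029°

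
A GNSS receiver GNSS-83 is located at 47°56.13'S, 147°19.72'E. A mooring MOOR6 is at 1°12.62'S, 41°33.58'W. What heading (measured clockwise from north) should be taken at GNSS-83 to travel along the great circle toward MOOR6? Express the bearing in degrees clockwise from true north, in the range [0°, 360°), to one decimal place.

168.3°

GNSS-83: φ = -47.93550°, λ = +147.32867°
MOOR6: φ = -1.21033°, λ = -41.55967°
Δλ = 171.1117°
y = sin Δλ · cos φ₂ = 0.154475
x = cos φ₁ sin φ₂ − sin φ₁ cos φ₂ cos Δλ = -0.747464
θ = atan2(y, x) = 168.3233° → 168.3233° (mod 360°)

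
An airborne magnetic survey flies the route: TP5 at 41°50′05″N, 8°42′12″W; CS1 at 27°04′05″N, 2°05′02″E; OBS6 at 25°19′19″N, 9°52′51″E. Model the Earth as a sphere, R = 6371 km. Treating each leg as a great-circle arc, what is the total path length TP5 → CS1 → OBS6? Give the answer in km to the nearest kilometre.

2715 km

TP5: φ = +41.83472°, λ = -8.70333°
CS1: φ = +27.06806°, λ = +2.08389°
OBS6: φ = +25.32194°, λ = +9.88083°
TP5→CS1: c = 0.300300 rad, d = 1913.21 km
CS1→OBS6: c = 0.125826 rad, d = 801.64 km
Total = 1913.21 + 801.64 = 2714.85 km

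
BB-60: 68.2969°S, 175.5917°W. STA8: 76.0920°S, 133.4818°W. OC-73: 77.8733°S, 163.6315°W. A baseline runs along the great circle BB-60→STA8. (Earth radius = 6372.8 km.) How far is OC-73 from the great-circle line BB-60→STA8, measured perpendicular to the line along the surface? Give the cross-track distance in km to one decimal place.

δ₁₃ = central angle BB-60→OC-73 = 0.176989 rad  (haversine)
θ₁₃ = bearing BB-60→OC-73 = 165.685°,  θ₁₂ = bearing BB-60→STA8 = 140.175°
dₓₜ = R·arcsin(sin δ₁₃ · sin(θ₁₃ − θ₁₂)) = 6372.8·arcsin(0.17607·sin(25.509°)) = 483.681 km
|dₓₜ| = 483.681 km

483.7 km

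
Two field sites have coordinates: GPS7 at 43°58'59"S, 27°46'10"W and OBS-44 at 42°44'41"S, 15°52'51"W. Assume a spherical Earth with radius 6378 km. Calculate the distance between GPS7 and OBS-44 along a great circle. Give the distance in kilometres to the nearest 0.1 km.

971.1 km

GPS7: φ = -43.98306°, λ = -27.76944°
OBS-44: φ = -42.74472°, λ = -15.88083°
Δφ = 1.2383°,  Δλ = 11.8886°
a = sin²(Δφ/2) + cos φ₁ cos φ₂ sin²(Δλ/2) = 0.005784
c = 2·arcsin(√a) = 0.152254 rad = 8.7235°
d = R·c = 6378 × 0.152254 = 971.1 km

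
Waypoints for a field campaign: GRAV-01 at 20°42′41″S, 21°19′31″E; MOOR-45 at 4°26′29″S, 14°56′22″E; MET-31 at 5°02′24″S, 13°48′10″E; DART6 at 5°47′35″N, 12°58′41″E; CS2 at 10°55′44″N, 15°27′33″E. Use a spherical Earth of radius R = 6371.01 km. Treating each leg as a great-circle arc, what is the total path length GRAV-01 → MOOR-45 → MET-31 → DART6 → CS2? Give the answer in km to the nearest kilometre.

3920 km

GRAV-01: φ = -20.71139°, λ = +21.32528°
MOOR-45: φ = -4.44139°, λ = +14.93944°
MET-31: φ = -5.04000°, λ = +13.80278°
DART6: φ = +5.79306°, λ = +12.97806°
CS2: φ = +10.92889°, λ = +15.45917°
GRAV-01→MOOR-45: c = 0.303936 rad, d = 1936.38 km
MOOR-45→MET-31: c = 0.022361 rad, d = 142.46 km
MET-31→DART6: c = 0.189618 rad, d = 1208.06 km
DART6→CS2: c = 0.099343 rad, d = 632.92 km
Total = 1936.38 + 142.46 + 1208.06 + 632.92 = 3919.82 km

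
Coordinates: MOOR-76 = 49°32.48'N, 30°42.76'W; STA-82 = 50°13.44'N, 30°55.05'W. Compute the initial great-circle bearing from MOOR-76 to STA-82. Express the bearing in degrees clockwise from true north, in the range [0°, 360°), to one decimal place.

349.1°

MOOR-76: φ = +49.54133°, λ = -30.71267°
STA-82: φ = +50.22400°, λ = -30.91750°
Δλ = -0.2048°
y = sin Δλ · cos φ₂ = -0.002287
x = cos φ₁ sin φ₂ − sin φ₁ cos φ₂ cos Δλ = 0.011918
θ = atan2(y, x) = -10.8642° → 349.1358° (mod 360°)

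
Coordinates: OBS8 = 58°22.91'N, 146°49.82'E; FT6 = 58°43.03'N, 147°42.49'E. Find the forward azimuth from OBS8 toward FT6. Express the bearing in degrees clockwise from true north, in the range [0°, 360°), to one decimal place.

53.4°

OBS8: φ = +58.38183°, λ = +146.83033°
FT6: φ = +58.71717°, λ = +147.70817°
Δλ = 0.8778°
y = sin Δλ · cos φ₂ = 0.007955
x = cos φ₁ sin φ₂ − sin φ₁ cos φ₂ cos Δλ = 0.005905
θ = atan2(y, x) = 53.4169° → 53.4169° (mod 360°)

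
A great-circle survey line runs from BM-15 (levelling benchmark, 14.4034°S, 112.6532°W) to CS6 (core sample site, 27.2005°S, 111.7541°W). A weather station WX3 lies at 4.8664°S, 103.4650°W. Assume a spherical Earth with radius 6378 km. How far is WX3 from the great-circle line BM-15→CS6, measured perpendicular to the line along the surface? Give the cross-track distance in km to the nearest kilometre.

δ₁₃ = central angle BM-15→WX3 = 0.229430 rad  (haversine)
θ₁₃ = bearing BM-15→WX3 = 44.394°,  θ₁₂ = bearing BM-15→CS6 = 176.395°
dₓₜ = R·arcsin(sin δ₁₃ · sin(θ₁₃ − θ₁₂)) = 6378·arcsin(0.22742·sin(-132.001°)) = -1083.113 km
|dₓₜ| = 1083.113 km

1083 km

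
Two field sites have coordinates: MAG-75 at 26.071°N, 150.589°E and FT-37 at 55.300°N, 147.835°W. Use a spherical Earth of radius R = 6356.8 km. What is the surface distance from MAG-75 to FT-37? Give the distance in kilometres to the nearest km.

5857 km

Δφ = 29.2290°,  Δλ = 61.5760°
a = sin²(Δφ/2) + cos φ₁ cos φ₂ sin²(Δλ/2) = 0.197639
c = 2·arcsin(√a) = 0.921381 rad = 52.7912°
d = R·c = 6356.8 × 0.921381 = 5857.0 km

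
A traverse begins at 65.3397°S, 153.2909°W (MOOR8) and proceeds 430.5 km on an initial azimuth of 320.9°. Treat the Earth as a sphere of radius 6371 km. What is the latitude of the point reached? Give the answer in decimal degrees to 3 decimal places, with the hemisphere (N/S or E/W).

62.234°S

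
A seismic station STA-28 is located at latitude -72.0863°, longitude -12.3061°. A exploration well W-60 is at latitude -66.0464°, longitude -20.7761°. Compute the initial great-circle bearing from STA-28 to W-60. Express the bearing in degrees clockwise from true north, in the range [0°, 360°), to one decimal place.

329.4°

Δλ = -8.4700°
y = sin Δλ · cos φ₂ = -0.059800
x = cos φ₁ sin φ₂ − sin φ₁ cos φ₂ cos Δλ = 0.101008
θ = atan2(y, x) = -30.6270° → 329.3730° (mod 360°)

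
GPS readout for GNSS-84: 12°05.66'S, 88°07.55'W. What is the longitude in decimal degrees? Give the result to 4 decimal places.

88.1258°W

88° + 7.55′/60 = 88 + 0.12583 = 88.1258°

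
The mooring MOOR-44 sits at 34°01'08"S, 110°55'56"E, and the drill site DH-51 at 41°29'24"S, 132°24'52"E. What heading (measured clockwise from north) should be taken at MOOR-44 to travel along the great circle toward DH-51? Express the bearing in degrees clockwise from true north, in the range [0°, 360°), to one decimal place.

120.1°

MOOR-44: φ = -34.01889°, λ = +110.93222°
DH-51: φ = -41.49000°, λ = +132.41444°
Δλ = 21.4822°
y = sin Δλ · cos φ₂ = 0.274319
x = cos φ₁ sin φ₂ − sin φ₁ cos φ₂ cos Δλ = -0.159139
θ = atan2(y, x) = 120.1191° → 120.1191° (mod 360°)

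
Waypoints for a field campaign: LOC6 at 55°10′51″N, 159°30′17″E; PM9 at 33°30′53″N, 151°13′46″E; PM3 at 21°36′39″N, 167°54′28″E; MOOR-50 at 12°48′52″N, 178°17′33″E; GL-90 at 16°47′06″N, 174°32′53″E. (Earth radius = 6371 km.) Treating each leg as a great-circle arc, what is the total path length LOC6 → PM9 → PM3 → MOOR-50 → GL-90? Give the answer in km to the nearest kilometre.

6669 km

LOC6: φ = +55.18083°, λ = +159.50472°
PM9: φ = +33.51472°, λ = +151.22944°
PM3: φ = +21.61083°, λ = +167.90778°
MOOR-50: φ = +12.81444°, λ = +178.29250°
GL-90: φ = +16.78500°, λ = +174.54806°
LOC6→PM9: c = 0.391352 rad, d = 2493.30 km
PM9→PM3: c = 0.330483 rad, d = 2105.51 km
PM3→MOOR-50: c = 0.231217 rad, d = 1473.08 km
MOOR-50→GL-90: c = 0.093769 rad, d = 597.40 km
Total = 2493.30 + 2105.51 + 1473.08 + 597.40 = 6669.29 km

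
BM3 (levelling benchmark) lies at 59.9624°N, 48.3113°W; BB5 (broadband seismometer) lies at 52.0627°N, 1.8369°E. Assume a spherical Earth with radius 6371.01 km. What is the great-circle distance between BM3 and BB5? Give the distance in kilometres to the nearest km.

Δφ = -7.8997°,  Δλ = 50.1482°
a = sin²(Δφ/2) + cos φ₁ cos φ₂ sin²(Δλ/2) = 0.060016
c = 2·arcsin(√a) = 0.495001 rad = 28.3615°
d = R·c = 6371.01 × 0.495001 = 3153.7 km

3154 km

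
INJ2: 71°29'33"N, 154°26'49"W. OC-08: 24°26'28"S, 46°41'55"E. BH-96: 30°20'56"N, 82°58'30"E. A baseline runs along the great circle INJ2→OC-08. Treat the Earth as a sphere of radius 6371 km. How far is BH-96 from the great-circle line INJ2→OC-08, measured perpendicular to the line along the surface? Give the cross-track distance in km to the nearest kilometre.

2555 km

INJ2: φ = +71.49250°, λ = -154.44694°
OC-08: φ = -24.44111°, λ = +46.69861°
BH-96: φ = +30.34889°, λ = +82.97500°
δ₁₃ = central angle INJ2→BH-96 = 1.232759 rad  (haversine)
θ₁₃ = bearing INJ2→BH-96 = 309.574°,  θ₁₂ = bearing INJ2→OC-08 = 334.017°
dₓₜ = R·arcsin(sin δ₁₃ · sin(θ₁₃ − θ₁₂)) = 6371·arcsin(0.94341·sin(-24.443°)) = -2554.976 km
|dₓₜ| = 2554.976 km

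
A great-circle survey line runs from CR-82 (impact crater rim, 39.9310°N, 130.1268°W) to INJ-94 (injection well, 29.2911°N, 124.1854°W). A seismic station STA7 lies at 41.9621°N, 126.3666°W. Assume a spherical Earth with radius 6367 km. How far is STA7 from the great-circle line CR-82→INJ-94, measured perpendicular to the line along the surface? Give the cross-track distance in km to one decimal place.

381.6 km

δ₁₃ = central angle CR-82→STA7 = 0.060931 rad  (haversine)
θ₁₃ = bearing CR-82→STA7 = 53.209°,  θ₁₂ = bearing CR-82→INJ-94 = 153.571°
dₓₜ = R·arcsin(sin δ₁₃ · sin(θ₁₃ − θ₁₂)) = 6367·arcsin(0.06089·sin(-100.362°)) = -381.616 km
|dₓₜ| = 381.616 km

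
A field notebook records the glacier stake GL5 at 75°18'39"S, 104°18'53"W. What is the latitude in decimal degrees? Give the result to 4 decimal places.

75° + 18′/60 + 39″/3600 = 75 + 0.30000 + 0.01083 = 75.3108°

75.3108°S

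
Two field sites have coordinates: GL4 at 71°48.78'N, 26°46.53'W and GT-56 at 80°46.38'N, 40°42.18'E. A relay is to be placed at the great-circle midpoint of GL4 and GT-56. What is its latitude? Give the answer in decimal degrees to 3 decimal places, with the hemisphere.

78.281°N

GL4: φ = +71.81300°, λ = -26.77550°
GT-56: φ = +80.77300°, λ = +40.70300°
Bx = cos φ₂ cos Δλ = 0.061417,  By = cos φ₂ sin Δλ = 0.148118
φₘ = atan2(sin φ₁ + sin φ₂, √((cos φ₁ + Bx)² + By²)) = 78.28081°
λₘ = λ₁ + atan2(By, cos φ₁ + Bx) = -5.14581°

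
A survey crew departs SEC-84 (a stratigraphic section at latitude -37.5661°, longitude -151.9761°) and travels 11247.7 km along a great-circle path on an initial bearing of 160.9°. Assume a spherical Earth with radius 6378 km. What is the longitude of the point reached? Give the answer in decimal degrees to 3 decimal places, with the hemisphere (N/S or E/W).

δ = d/R = 11247.7/6378 = 1.763515 rad
φ₂ = arcsin(sin φ₁ cos δ + cos φ₁ sin δ cos θ)
   = arcsin(-0.60968·-0.19153 + 0.79265·0.98149·-0.94495) = -38.19776°
λ₂ = λ₁ + atan2(sin θ sin δ cos φ₁, cos δ − sin φ₁ sin φ₂) = 3.90306°

3.903°E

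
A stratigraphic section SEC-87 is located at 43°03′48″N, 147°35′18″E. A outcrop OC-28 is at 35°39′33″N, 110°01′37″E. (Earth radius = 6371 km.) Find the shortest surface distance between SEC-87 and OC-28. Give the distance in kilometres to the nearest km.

SEC-87: φ = +43.06333°, λ = +147.58833°
OC-28: φ = +35.65917°, λ = +110.02694°
Δφ = -7.4042°,  Δλ = -37.5614°
a = sin²(Δφ/2) + cos φ₁ cos φ₂ sin²(Δλ/2) = 0.065697
c = 2·arcsin(√a) = 0.518413 rad = 29.7029°
d = R·c = 6371 × 0.518413 = 3302.8 km

3303 km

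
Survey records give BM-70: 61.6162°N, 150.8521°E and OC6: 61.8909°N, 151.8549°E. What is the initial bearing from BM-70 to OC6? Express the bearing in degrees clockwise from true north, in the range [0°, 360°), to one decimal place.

59.5°

Δλ = 1.0028°
y = sin Δλ · cos φ₂ = 0.008246
x = cos φ₁ sin φ₂ − sin φ₁ cos φ₂ cos Δλ = 0.004858
θ = atan2(y, x) = 59.4961° → 59.4961° (mod 360°)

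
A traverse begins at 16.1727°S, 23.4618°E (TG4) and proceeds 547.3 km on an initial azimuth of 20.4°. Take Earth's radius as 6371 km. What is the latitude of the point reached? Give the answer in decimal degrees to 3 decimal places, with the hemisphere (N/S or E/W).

δ = d/R = 547.3/6371 = 0.085905 rad
φ₂ = arcsin(sin φ₁ cos δ + cos φ₁ sin δ cos θ)
   = arcsin(-0.27853·0.99631 + 0.96043·0.08580·0.93728) = -11.55279°
λ₂ = λ₁ + atan2(sin θ sin δ cos φ₁, cos δ − sin φ₁ sin φ₂) = 25.21106°

11.553°S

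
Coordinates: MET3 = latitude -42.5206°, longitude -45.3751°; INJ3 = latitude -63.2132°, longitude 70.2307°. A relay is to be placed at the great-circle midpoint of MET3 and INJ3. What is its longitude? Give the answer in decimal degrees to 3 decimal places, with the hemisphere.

8.525°W

Bx = cos φ₂ cos Δλ = -0.194770,  By = cos φ₂ sin Δλ = 0.406411
φₘ = atan2(sin φ₁ + sin φ₂, √((cos φ₁ + Bx)² + By²)) = -66.63422°
λₘ = λ₁ + atan2(By, cos φ₁ + Bx) = -8.52464°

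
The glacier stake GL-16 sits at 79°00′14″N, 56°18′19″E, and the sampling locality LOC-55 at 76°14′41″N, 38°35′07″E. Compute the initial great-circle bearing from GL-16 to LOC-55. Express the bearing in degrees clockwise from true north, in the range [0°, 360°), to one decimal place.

GL-16: φ = +79.00389°, λ = +56.30528°
LOC-55: φ = +76.24472°, λ = +38.58528°
Δλ = -17.7200°
y = sin Δλ · cos φ₂ = -0.072371
x = cos φ₁ sin φ₂ − sin φ₁ cos φ₂ cos Δλ = -0.037064
θ = atan2(y, x) = -117.1188° → 242.8812° (mod 360°)

242.9°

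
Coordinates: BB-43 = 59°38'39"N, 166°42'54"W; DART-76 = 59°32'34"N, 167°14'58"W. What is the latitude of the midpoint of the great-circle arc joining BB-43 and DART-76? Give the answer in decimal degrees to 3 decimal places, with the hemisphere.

59.594°N

BB-43: φ = +59.64417°, λ = -166.71500°
DART-76: φ = +59.54278°, λ = -167.24944°
Bx = cos φ₂ cos Δλ = 0.506873,  By = cos φ₂ sin Δλ = -0.004728
φₘ = atan2(sin φ₁ + sin φ₂, √((cos φ₁ + Bx)² + By²)) = 59.59374°
λₘ = λ₁ + atan2(By, cos φ₁ + Bx) = -166.98263°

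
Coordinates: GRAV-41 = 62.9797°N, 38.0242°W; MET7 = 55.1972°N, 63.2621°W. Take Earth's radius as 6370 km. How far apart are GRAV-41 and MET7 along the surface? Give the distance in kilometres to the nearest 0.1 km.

Δφ = -7.7825°,  Δλ = -25.2379°
a = sin²(Δφ/2) + cos φ₁ cos φ₂ sin²(Δλ/2) = 0.016981
c = 2·arcsin(√a) = 0.261365 rad = 14.9751°
d = R·c = 6370 × 0.261365 = 1664.9 km

1664.9 km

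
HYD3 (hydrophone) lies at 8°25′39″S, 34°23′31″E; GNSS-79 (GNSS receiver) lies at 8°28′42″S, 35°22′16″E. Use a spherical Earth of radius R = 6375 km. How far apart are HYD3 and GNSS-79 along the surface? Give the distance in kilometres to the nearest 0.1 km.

HYD3: φ = -8.42750°, λ = +34.39194°
GNSS-79: φ = -8.47833°, λ = +35.37111°
Δφ = -0.0508°,  Δλ = 0.9792°
a = sin²(Δφ/2) + cos φ₁ cos φ₂ sin²(Δλ/2) = 0.000072
c = 2·arcsin(√a) = 0.016927 rad = 0.9699°
d = R·c = 6375 × 0.016927 = 107.9 km

107.9 km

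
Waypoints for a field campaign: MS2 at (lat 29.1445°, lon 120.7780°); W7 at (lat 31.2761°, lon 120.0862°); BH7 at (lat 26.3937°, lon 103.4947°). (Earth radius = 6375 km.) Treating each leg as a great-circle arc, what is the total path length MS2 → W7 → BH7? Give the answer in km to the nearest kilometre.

MS2→W7: c = 0.038639 rad, d = 246.32 km
W7→BH7: c = 0.267267 rad, d = 1703.83 km
Total = 246.32 + 1703.83 = 1950.15 km

1950 km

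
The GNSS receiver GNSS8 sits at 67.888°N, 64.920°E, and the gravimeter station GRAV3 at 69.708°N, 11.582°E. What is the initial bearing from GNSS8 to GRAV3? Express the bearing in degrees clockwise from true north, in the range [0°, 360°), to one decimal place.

300.1°

Δλ = -53.3380°
y = sin Δλ · cos φ₂ = -0.278197
x = cos φ₁ sin φ₂ − sin φ₁ cos φ₂ cos Δλ = 0.161212
θ = atan2(y, x) = -59.9081° → 300.0919° (mod 360°)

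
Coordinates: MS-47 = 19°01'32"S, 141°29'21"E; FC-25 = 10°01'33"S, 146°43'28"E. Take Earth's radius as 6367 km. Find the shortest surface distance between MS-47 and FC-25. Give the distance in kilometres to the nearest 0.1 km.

1147.4 km

MS-47: φ = -19.02556°, λ = +141.48917°
FC-25: φ = -10.02583°, λ = +146.72444°
Δφ = 8.9997°,  Δλ = 5.2353°
a = sin²(Δφ/2) + cos φ₁ cos φ₂ sin²(Δλ/2) = 0.008097
c = 2·arcsin(√a) = 0.180213 rad = 10.3254°
d = R·c = 6367 × 0.180213 = 1147.4 km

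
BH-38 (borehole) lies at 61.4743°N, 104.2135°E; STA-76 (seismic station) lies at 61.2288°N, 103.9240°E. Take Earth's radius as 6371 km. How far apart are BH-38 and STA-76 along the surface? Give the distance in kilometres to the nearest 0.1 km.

31.4 km

Δφ = -0.2455°,  Δλ = -0.2895°
a = sin²(Δφ/2) + cos φ₁ cos φ₂ sin²(Δλ/2) = 0.000006
c = 2·arcsin(√a) = 0.004922 rad = 0.2820°
d = R·c = 6371 × 0.004922 = 31.4 km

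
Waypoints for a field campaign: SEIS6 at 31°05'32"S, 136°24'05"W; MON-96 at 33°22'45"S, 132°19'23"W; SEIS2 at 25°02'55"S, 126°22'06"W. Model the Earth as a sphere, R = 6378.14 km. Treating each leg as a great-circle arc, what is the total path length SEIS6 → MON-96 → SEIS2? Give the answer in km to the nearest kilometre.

SEIS6: φ = -31.09222°, λ = -136.40139°
MON-96: φ = -33.37917°, λ = -132.32306°
SEIS2: φ = -25.04861°, λ = -126.36833°
SEIS6→MON-96: c = 0.072227 rad, d = 460.68 km
MON-96→SEIS2: c = 0.171284 rad, d = 1092.48 km
Total = 460.68 + 1092.48 = 1553.15 km

1553 km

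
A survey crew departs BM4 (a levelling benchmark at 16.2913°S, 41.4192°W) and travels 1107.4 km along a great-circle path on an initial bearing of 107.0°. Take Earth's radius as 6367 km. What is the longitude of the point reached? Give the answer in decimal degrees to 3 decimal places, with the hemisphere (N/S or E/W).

δ = d/R = 1107.4/6367 = 0.173928 rad
φ₂ = arcsin(sin φ₁ cos δ + cos φ₁ sin δ cos θ)
   = arcsin(-0.28052·0.98491 + 0.95985·0.17305·-0.29237) = -18.95665°
λ₂ = λ₁ + atan2(sin θ sin δ cos φ₁, cos δ − sin φ₁ sin φ₂) = -31.34164°

31.342°W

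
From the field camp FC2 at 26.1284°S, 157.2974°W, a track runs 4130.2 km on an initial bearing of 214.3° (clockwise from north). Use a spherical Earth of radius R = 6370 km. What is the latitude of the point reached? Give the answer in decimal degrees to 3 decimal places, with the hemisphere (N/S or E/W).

δ = d/R = 4130.2/6370 = 0.648383 rad
φ₂ = arcsin(sin φ₁ cos δ + cos φ₁ sin δ cos θ)
   = arcsin(-0.44038·0.79706 + 0.89781·0.60390·-0.82610) = -53.02632°
λ₂ = λ₁ + atan2(sin θ sin δ cos φ₁, cos δ − sin φ₁ sin φ₂) = 168.24322°

53.026°S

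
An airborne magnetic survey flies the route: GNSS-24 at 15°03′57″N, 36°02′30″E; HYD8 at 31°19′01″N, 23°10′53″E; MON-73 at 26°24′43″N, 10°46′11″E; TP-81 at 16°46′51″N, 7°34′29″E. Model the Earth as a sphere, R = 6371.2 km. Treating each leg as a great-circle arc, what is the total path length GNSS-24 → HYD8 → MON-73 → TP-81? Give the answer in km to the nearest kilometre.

GNSS-24: φ = +15.06583°, λ = +36.04167°
HYD8: φ = +31.31694°, λ = +23.18139°
MON-73: φ = +26.41194°, λ = +10.76972°
TP-81: φ = +16.78083°, λ = +7.57472°
GNSS-24→HYD8: c = 0.350062 rad, d = 2230.32 km
HYD8→MON-73: c = 0.207953 rad, d = 1324.91 km
MON-73→TP-81: c = 0.175883 rad, d = 1120.58 km
Total = 2230.32 + 1324.91 + 1120.58 = 4675.81 km

4676 km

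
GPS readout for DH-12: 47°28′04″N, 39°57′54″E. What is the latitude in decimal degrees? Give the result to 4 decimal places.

47.4678°N

47° + 28′/60 + 4″/3600 = 47 + 0.46667 + 0.00111 = 47.4678°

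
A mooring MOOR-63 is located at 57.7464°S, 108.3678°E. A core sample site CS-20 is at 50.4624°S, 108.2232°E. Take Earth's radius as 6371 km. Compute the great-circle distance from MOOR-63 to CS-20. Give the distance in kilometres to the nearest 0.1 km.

Δφ = 7.2840°,  Δλ = -0.1446°
a = sin²(Δφ/2) + cos φ₁ cos φ₂ sin²(Δλ/2) = 0.004036
c = 2·arcsin(√a) = 0.127138 rad = 7.2845°
d = R·c = 6371 × 0.127138 = 810.0 km

810.0 km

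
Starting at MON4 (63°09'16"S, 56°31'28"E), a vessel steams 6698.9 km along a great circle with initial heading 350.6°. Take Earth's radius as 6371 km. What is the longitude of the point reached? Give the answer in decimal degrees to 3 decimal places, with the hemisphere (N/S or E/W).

48.360°E

MON4: φ = -63.15444°, λ = +56.52444°
δ = d/R = 6698.9/6371 = 1.051468 rad
φ₂ = arcsin(sin φ₁ cos δ + cos φ₁ sin δ cos θ)
   = arcsin(-0.89223·0.49630 + 0.45159·0.86815·0.98657) = -3.21184°
λ₂ = λ₁ + atan2(sin θ sin δ cos φ₁, cos δ − sin φ₁ sin φ₂) = 48.35999°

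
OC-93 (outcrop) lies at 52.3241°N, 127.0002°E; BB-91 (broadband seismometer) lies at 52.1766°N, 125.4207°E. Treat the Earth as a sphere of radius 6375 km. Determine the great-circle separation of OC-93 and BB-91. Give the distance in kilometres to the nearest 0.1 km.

Δφ = -0.1475°,  Δλ = -1.5795°
a = sin²(Δφ/2) + cos φ₁ cos φ₂ sin²(Δλ/2) = 0.000073
c = 2·arcsin(√a) = 0.017072 rad = 0.9782°
d = R·c = 6375 × 0.017072 = 108.8 km

108.8 km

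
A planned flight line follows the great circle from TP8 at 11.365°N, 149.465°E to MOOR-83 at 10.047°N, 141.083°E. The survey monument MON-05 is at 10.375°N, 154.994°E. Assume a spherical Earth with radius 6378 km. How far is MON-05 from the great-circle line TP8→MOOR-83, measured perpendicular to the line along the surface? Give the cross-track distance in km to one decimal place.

δ₁₃ = central angle TP8→MON-05 = 0.096328 rad  (haversine)
θ₁₃ = bearing TP8→MON-05 = 99.803°,  θ₁₂ = bearing TP8→MOOR-83 = 261.704°
dₓₜ = R·arcsin(sin δ₁₃ · sin(θ₁₃ − θ₁₂)) = 6378·arcsin(0.09618·sin(-161.901°)) = -190.596 km
|dₓₜ| = 190.596 km

190.6 km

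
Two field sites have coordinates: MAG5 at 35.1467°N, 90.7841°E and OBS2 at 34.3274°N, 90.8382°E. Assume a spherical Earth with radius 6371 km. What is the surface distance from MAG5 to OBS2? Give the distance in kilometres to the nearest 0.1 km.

91.2 km

Δφ = -0.8193°,  Δλ = 0.0541°
a = sin²(Δφ/2) + cos φ₁ cos φ₂ sin²(Δλ/2) = 0.000051
c = 2·arcsin(√a) = 0.014321 rad = 0.8205°
d = R·c = 6371 × 0.014321 = 91.2 km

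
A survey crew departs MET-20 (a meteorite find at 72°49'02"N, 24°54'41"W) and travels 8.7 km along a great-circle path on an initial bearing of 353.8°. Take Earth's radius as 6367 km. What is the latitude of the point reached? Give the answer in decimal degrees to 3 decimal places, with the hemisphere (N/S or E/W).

72.895°N

MET-20: φ = +72.81722°, λ = -24.91139°
δ = d/R = 8.7/6367 = 0.001366 rad
φ₂ = arcsin(sin φ₁ cos δ + cos φ₁ sin δ cos θ)
   = arcsin(0.95537·1.00000 + 0.29542·0.00137·0.99415) = 72.89505°
λ₂ = λ₁ + atan2(sin θ sin δ cos φ₁, cos δ − sin φ₁ sin φ₂) = -24.94014°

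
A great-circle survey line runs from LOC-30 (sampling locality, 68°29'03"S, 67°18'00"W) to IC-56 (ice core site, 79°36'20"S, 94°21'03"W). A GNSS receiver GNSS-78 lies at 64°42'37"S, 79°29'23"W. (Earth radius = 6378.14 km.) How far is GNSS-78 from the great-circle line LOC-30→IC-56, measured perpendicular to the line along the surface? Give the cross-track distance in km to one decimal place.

668.8 km

LOC-30: φ = -68.48417°, λ = -67.30000°
IC-56: φ = -79.60556°, λ = -94.35083°
GNSS-78: φ = -64.71028°, λ = -79.48972°
δ₁₃ = central angle LOC-30→GNSS-78 = 0.106830 rad  (haversine)
θ₁₃ = bearing LOC-30→GNSS-78 = 302.225°,  θ₁₂ = bearing LOC-30→IC-56 = 201.227°
dₓₜ = R·arcsin(sin δ₁₃ · sin(θ₁₃ − θ₁₂)) = 6378.14·arcsin(0.10663·sin(100.998°)) = 668.817 km
|dₓₜ| = 668.817 km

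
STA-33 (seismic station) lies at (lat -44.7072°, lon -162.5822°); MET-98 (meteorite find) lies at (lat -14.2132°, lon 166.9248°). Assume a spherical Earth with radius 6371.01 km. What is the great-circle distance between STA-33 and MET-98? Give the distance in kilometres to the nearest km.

4444 km

Δφ = 30.4940°,  Δλ = -30.4930°
a = sin²(Δφ/2) + cos φ₁ cos φ₂ sin²(Δλ/2) = 0.116803
c = 2·arcsin(√a) = 0.697588 rad = 39.9689°
d = R·c = 6371.01 × 0.697588 = 4444.3 km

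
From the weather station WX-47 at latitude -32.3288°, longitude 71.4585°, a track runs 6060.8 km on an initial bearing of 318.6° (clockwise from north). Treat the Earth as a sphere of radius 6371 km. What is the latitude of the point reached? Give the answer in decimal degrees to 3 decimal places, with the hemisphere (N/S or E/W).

δ = d/R = 6060.8/6371 = 0.951311 rad
φ₂ = arcsin(sin φ₁ cos δ + cos φ₁ sin δ cos θ)
   = arcsin(-0.53478·0.58062 + 0.84499·0.81418·0.75011) = 11.86208°
λ₂ = λ₁ + atan2(sin θ sin δ cos φ₁, cos δ − sin φ₁ sin φ₂) = 38.07956°

11.862°N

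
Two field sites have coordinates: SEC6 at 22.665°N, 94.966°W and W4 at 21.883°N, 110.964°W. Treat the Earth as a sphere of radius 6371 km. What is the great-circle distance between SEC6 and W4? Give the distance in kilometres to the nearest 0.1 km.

1647.7 km

Δφ = -0.7820°,  Δλ = -15.9980°
a = sin²(Δφ/2) + cos φ₁ cos φ₂ sin²(Δλ/2) = 0.016628
c = 2·arcsin(√a) = 0.258619 rad = 14.8178°
d = R·c = 6371 × 0.258619 = 1647.7 km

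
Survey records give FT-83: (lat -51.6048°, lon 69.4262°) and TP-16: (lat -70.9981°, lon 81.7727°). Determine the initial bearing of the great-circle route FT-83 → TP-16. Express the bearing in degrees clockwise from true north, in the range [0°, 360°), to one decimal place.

168.4°

Δλ = 12.3465°
y = sin Δλ · cos φ₂ = 0.069621
x = cos φ₁ sin φ₂ − sin φ₁ cos φ₂ cos Δλ = -0.337953
θ = atan2(y, x) = 168.3595° → 168.3595° (mod 360°)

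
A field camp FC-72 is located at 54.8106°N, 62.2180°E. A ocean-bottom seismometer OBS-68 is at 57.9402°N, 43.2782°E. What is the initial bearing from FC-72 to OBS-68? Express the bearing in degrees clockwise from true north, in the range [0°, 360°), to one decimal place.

Δλ = -18.9398°
y = sin Δλ · cos φ₂ = -0.172285
x = cos φ₁ sin φ₂ − sin φ₁ cos φ₂ cos Δλ = 0.078081
θ = atan2(y, x) = -65.6197° → 294.3803° (mod 360°)

294.4°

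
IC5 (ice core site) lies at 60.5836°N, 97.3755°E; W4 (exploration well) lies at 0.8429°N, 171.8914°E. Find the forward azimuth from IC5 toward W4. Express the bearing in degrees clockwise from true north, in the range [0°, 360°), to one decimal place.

Δλ = 74.5159°
y = sin Δλ · cos φ₂ = 0.963600
x = cos φ₁ sin φ₂ − sin φ₁ cos φ₂ cos Δλ = -0.225301
θ = atan2(y, x) = 103.1600° → 103.1600° (mod 360°)

103.2°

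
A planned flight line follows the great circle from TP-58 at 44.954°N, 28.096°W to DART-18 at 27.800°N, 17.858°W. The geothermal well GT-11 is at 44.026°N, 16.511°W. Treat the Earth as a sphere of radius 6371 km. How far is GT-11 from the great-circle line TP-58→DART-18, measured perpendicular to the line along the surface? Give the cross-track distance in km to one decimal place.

δ₁₃ = central angle TP-58→GT-11 = 0.145022 rad  (haversine)
θ₁₃ = bearing TP-58→GT-11 = 92.319°,  θ₁₂ = bearing TP-58→DART-18 = 151.115°
dₓₜ = R·arcsin(sin δ₁₃ · sin(θ₁₃ − θ₁₂)) = 6371·arcsin(0.14451·sin(-58.797°)) = -789.524 km
|dₓₜ| = 789.524 km

789.5 km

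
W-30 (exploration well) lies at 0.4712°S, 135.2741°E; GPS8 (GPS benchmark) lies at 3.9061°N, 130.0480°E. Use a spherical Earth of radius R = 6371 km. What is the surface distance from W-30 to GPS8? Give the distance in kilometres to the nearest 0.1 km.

Δφ = 4.3773°,  Δλ = -5.2261°
a = sin²(Δφ/2) + cos φ₁ cos φ₂ sin²(Δλ/2) = 0.003532
c = 2·arcsin(√a) = 0.118932 rad = 6.8143°
d = R·c = 6371 × 0.118932 = 757.7 km

757.7 km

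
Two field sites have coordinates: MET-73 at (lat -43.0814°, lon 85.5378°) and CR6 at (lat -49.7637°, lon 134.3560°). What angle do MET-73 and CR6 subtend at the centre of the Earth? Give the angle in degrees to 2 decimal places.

Δφ = -6.6823°,  Δλ = 48.8182°
a = sin²(Δφ/2) + cos φ₁ cos φ₂ sin²(Δλ/2) = 0.083966
c = 2·arcsin(√a) = 0.587970 rad = 33.6882°

33.69°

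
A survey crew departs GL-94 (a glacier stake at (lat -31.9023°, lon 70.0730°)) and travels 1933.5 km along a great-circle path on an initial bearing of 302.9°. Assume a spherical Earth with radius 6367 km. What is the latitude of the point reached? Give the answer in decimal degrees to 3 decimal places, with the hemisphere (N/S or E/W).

δ = d/R = 1933.5/6367 = 0.303675 rad
φ₂ = arcsin(sin φ₁ cos δ + cos φ₁ sin δ cos θ)
   = arcsin(-0.52847·0.95424 + 0.84895·0.29903·0.54317) = -21.49381°
λ₂ = λ₁ + atan2(sin θ sin δ cos φ₁, cos δ − sin φ₁ sin φ₂) = 54.41849°

21.494°S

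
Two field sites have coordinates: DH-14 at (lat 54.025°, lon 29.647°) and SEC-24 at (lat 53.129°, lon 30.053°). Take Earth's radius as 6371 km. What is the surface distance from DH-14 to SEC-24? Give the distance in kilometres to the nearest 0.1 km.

Δφ = -0.8960°,  Δλ = 0.4060°
a = sin²(Δφ/2) + cos φ₁ cos φ₂ sin²(Δλ/2) = 0.000066
c = 2·arcsin(√a) = 0.016194 rad = 0.9279°
d = R·c = 6371 × 0.016194 = 103.2 km

103.2 km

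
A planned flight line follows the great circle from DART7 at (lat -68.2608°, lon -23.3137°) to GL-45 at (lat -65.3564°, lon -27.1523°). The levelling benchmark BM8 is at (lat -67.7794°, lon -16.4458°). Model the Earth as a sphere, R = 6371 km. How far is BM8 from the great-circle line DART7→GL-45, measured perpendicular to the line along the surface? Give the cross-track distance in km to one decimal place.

δ₁₃ = central angle DART7→BM8 = 0.045619 rad  (haversine)
θ₁₃ = bearing DART7→BM8 = 82.590°,  θ₁₂ = bearing DART7→GL-45 = 330.728°
dₓₜ = R·arcsin(sin δ₁₃ · sin(θ₁₃ − θ₁₂)) = 6371·arcsin(0.04560·sin(-248.138°)) = 269.724 km
|dₓₜ| = 269.724 km

269.7 km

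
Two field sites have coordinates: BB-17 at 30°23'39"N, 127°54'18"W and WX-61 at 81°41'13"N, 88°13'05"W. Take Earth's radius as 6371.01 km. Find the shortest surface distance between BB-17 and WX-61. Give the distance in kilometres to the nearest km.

5935 km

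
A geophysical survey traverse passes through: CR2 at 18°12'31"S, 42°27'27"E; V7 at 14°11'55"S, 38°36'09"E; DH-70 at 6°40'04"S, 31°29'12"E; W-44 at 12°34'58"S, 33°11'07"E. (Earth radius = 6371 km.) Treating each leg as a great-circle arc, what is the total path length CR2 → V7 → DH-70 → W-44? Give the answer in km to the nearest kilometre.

2433 km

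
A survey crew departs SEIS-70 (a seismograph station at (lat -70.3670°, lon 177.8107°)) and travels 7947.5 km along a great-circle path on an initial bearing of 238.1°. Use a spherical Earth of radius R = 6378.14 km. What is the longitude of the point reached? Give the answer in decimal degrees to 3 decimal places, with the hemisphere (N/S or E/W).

63.439°E

δ = d/R = 7947.5/6378.14 = 1.246053 rad
φ₂ = arcsin(sin φ₁ cos δ + cos φ₁ sin δ cos θ)
   = arcsin(-0.94186·0.31907 + 0.33599·0.94773·-0.52844) = -27.95568°
λ₂ = λ₁ + atan2(sin θ sin δ cos φ₁, cos δ − sin φ₁ sin φ₂) = 63.43925°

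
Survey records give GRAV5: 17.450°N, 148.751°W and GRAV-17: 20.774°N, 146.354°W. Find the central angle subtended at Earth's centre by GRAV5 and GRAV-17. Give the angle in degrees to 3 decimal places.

4.022°

Δφ = 3.3240°,  Δλ = 2.3970°
a = sin²(Δφ/2) + cos φ₁ cos φ₂ sin²(Δλ/2) = 0.001231
c = 2·arcsin(√a) = 0.070197 rad = 4.0220°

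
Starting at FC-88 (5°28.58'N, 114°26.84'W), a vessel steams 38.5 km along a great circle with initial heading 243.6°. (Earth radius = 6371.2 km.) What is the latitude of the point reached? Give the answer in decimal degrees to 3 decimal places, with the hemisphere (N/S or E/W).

FC-88: φ = +5.47633°, λ = -114.44733°
δ = d/R = 38.5/6371.2 = 0.006043 rad
φ₂ = arcsin(sin φ₁ cos δ + cos φ₁ sin δ cos θ)
   = arcsin(0.09543·0.99998 + 0.99544·0.00604·-0.44464) = 5.32231°
λ₂ = λ₁ + atan2(sin θ sin δ cos φ₁, cos δ − sin φ₁ sin φ₂) = -114.75880°

5.322°N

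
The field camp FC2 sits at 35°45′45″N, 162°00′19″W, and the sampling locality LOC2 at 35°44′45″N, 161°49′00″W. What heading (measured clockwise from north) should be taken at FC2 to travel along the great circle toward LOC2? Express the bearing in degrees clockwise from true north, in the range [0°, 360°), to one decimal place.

96.2°

FC2: φ = +35.76250°, λ = -162.00528°
LOC2: φ = +35.74583°, λ = -161.81667°
Δλ = 0.1886°
y = sin Δλ · cos φ₂ = 0.002672
x = cos φ₁ sin φ₂ − sin φ₁ cos φ₂ cos Δλ = -0.000288
θ = atan2(y, x) = 96.1592° → 96.1592° (mod 360°)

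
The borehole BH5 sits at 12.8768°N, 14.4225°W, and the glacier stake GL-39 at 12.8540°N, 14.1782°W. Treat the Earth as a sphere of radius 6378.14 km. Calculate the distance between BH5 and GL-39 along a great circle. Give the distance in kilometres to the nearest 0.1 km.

26.6 km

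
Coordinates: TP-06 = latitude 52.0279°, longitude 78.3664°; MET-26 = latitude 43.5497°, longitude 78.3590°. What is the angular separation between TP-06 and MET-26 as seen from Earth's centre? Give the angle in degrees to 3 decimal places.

Δφ = -8.4782°,  Δλ = -0.0074°
a = sin²(Δφ/2) + cos φ₁ cos φ₂ sin²(Δλ/2) = 0.005464
c = 2·arcsin(√a) = 0.147973 rad = 8.4782°

8.478°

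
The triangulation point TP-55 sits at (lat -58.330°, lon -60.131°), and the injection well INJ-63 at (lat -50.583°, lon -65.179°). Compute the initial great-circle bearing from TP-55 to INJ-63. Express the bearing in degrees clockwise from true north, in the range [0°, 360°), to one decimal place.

Δλ = -5.0480°
y = sin Δλ · cos φ₂ = -0.055870
x = cos φ₁ sin φ₂ − sin φ₁ cos φ₂ cos Δλ = 0.132703
θ = atan2(y, x) = -22.8319° → 337.1681° (mod 360°)

337.2°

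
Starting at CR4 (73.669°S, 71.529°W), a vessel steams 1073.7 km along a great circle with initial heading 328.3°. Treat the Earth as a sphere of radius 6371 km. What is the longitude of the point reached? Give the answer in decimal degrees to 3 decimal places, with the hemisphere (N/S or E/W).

83.543°W

δ = d/R = 1073.7/6371 = 0.168529 rad
φ₂ = arcsin(sin φ₁ cos δ + cos φ₁ sin δ cos θ)
   = arcsin(-0.95965·0.98583 + 0.28119·0.16773·0.85081) = -64.94879°
λ₂ = λ₁ + atan2(sin θ sin δ cos φ₁, cos δ − sin φ₁ sin φ₂) = -83.54326°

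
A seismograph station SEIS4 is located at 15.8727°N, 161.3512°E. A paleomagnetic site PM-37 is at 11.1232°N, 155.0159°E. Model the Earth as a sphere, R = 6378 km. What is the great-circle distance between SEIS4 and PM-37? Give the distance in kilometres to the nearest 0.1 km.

865.7 km

Δφ = -4.7495°,  Δλ = -6.3353°
a = sin²(Δφ/2) + cos φ₁ cos φ₂ sin²(Δλ/2) = 0.004599
c = 2·arcsin(√a) = 0.135732 rad = 7.7769°
d = R·c = 6378 × 0.135732 = 865.7 km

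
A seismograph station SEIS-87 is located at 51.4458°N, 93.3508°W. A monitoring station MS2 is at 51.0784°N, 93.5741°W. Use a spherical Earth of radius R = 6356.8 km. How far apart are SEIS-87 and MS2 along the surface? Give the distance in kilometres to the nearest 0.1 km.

43.6 km

Δφ = -0.3674°,  Δλ = -0.2233°
a = sin²(Δφ/2) + cos φ₁ cos φ₂ sin²(Δλ/2) = 0.000012
c = 2·arcsin(√a) = 0.006860 rad = 0.3931°
d = R·c = 6356.8 × 0.006860 = 43.6 km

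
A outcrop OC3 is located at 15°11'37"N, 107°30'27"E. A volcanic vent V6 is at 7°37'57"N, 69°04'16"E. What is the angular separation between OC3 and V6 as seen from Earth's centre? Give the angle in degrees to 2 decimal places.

OC3: φ = +15.19361°, λ = +107.50750°
V6: φ = +7.63250°, λ = +69.07111°
Δφ = -7.5611°,  Δλ = -38.4364°
a = sin²(Δφ/2) + cos φ₁ cos φ₂ sin²(Δλ/2) = 0.107984
c = 2·arcsin(√a) = 0.669662 rad = 38.3688°

38.37°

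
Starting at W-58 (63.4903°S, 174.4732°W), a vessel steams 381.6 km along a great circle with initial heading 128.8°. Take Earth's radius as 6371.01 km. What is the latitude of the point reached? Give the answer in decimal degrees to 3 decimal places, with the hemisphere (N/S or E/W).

δ = d/R = 381.6/6371.01 = 0.059896 rad
φ₂ = arcsin(sin φ₁ cos δ + cos φ₁ sin δ cos θ)
   = arcsin(-0.89486·0.99821 + 0.44635·0.05986·-0.62660) = -65.50482°
λ₂ = λ₁ + atan2(sin θ sin δ cos φ₁, cos δ − sin φ₁ sin φ₂) = -168.01275°

65.505°S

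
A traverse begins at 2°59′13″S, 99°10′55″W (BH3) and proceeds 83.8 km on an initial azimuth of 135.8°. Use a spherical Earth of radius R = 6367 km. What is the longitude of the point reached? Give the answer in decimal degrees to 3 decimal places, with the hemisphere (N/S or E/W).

BH3: φ = -2.98694°, λ = -99.18194°
δ = d/R = 83.8/6367 = 0.013162 rad
φ₂ = arcsin(sin φ₁ cos δ + cos φ₁ sin δ cos θ)
   = arcsin(-0.05211·0.99991 + 0.99864·0.01316·-0.71691) = -3.52744°
λ₂ = λ₁ + atan2(sin θ sin δ cos φ₁, cos δ − sin φ₁ sin φ₂) = -98.65522°

98.655°W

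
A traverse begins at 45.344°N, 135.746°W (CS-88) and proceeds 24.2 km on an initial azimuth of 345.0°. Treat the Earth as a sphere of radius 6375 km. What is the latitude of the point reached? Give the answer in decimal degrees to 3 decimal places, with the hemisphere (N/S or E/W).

δ = d/R = 24.2/6375 = 0.003796 rad
φ₂ = arcsin(sin φ₁ cos δ + cos φ₁ sin δ cos θ)
   = arcsin(0.71134·0.99999 + 0.70285·0.00380·0.96593) = 45.55406°
λ₂ = λ₁ + atan2(sin θ sin δ cos φ₁, cos δ − sin φ₁ sin φ₂) = -135.82639°

45.554°N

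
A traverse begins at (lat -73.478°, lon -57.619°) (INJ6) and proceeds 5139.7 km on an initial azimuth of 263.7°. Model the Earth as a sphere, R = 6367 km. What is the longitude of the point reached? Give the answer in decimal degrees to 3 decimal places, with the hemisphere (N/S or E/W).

δ = d/R = 5139.7/6367 = 0.807240 rad
φ₂ = arcsin(sin φ₁ cos δ + cos φ₁ sin δ cos θ)
   = arcsin(-0.95871·0.69149 + 0.28438·0.72238·-0.10973) = -43.27386°
λ₂ = λ₁ + atan2(sin θ sin δ cos φ₁, cos δ − sin φ₁ sin φ₂) = -138.08040°

138.080°W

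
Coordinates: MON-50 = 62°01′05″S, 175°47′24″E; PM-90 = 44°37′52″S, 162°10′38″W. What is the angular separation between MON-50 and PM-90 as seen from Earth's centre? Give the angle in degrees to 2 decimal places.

21.58°

MON-50: φ = -62.01806°, λ = +175.79000°
PM-90: φ = -44.63111°, λ = -162.17722°
Δφ = 17.3869°,  Δλ = 22.0328°
a = sin²(Δφ/2) + cos φ₁ cos φ₂ sin²(Δλ/2) = 0.035038
c = 2·arcsin(√a) = 0.376591 rad = 21.5771°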